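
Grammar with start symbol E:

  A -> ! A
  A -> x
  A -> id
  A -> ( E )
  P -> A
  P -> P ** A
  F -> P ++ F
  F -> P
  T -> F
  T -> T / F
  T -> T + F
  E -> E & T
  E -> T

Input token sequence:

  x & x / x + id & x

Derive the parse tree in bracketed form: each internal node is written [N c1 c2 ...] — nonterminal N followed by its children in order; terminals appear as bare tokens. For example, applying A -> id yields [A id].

[E [E [E [T [F [P [A x]]]]] & [T [T [T [F [P [A x]]]] / [F [P [A x]]]] + [F [P [A id]]]]] & [T [F [P [A x]]]]]

E
E & T
E & T & T
T & T & T
F & T & T
P & T & T
A & T & T
x & T & T
x & T + F & T
x & T / F + F & T
x & F / F + F & T
x & P / F + F & T
x & A / F + F & T
x & x / F + F & T
x & x / P + F & T
x & x / A + F & T
x & x / x + F & T
x & x / x + P & T
x & x / x + A & T
x & x / x + id & T
x & x / x + id & F
x & x / x + id & P
x & x / x + id & A
x & x / x + id & x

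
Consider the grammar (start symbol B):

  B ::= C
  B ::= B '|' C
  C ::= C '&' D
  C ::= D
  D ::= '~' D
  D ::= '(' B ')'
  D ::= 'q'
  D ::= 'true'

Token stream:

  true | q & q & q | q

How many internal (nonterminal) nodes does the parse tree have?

13

[B [B [B [C [D true]]] | [C [C [C [D q]] & [D q]] & [D q]]] | [C [D q]]]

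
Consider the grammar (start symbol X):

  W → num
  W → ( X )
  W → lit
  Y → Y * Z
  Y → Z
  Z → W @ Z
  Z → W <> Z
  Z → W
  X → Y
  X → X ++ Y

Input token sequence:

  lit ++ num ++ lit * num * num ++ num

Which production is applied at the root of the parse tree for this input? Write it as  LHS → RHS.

[X [X [X [X [Y [Z [W lit]]]] ++ [Y [Z [W num]]]] ++ [Y [Y [Y [Z [W lit]]] * [Z [W num]]] * [Z [W num]]]] ++ [Y [Z [W num]]]]

X → X ++ Y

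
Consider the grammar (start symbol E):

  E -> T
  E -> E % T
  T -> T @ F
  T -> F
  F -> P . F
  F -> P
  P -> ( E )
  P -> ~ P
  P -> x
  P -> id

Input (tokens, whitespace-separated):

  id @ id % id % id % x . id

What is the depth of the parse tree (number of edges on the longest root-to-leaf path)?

[E [E [E [E [T [T [F [P id]]] @ [F [P id]]]] % [T [F [P id]]]] % [T [F [P id]]]] % [T [F [P x] . [F [P id]]]]]

8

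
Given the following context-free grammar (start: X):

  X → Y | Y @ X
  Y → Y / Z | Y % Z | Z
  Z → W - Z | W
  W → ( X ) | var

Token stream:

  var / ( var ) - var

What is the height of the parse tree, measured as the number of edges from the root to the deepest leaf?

[X [Y [Y [Z [W var]]] / [Z [W ( [X [Y [Z [W var]]]] )] - [Z [W var]]]]]

8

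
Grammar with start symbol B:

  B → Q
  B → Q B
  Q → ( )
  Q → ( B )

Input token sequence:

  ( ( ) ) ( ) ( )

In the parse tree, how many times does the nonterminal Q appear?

4

[B [Q ( [B [Q ( )]] )] [B [Q ( )] [B [Q ( )]]]]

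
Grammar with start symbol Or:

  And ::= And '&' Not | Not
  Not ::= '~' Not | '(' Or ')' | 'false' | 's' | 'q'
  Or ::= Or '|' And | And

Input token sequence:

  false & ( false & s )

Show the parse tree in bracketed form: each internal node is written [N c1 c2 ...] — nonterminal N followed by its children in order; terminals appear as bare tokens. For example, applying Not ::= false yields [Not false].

[Or [And [And [Not false]] & [Not ( [Or [And [And [Not false]] & [Not s]]] )]]]

Or
And
And & Not
Not & Not
false & Not
false & ( Or )
false & ( And )
false & ( And & Not )
false & ( Not & Not )
false & ( false & Not )
false & ( false & s )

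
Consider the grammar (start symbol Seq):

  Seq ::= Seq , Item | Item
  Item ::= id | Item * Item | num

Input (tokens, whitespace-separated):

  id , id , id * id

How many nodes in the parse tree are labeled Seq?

[Seq [Seq [Seq [Item id]] , [Item id]] , [Item [Item id] * [Item id]]]

3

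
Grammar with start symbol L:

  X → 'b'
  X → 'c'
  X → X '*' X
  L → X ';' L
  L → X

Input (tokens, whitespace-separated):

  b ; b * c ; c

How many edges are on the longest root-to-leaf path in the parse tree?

[L [X b] ; [L [X [X b] * [X c]] ; [L [X c]]]]

4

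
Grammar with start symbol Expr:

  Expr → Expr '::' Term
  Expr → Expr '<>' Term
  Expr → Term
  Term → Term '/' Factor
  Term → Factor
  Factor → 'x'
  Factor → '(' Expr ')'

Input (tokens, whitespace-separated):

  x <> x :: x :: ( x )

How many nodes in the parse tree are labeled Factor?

[Expr [Expr [Expr [Expr [Term [Factor x]]] <> [Term [Factor x]]] :: [Term [Factor x]]] :: [Term [Factor ( [Expr [Term [Factor x]]] )]]]

5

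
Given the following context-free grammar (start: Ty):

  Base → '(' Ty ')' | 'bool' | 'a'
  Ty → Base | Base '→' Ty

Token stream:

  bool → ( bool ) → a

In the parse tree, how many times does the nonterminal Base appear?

4

[Ty [Base bool] → [Ty [Base ( [Ty [Base bool]] )] → [Ty [Base a]]]]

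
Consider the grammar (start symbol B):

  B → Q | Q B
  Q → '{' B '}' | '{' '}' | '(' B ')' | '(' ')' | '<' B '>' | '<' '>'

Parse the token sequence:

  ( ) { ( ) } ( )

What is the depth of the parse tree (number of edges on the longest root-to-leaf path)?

5

[B [Q ( )] [B [Q { [B [Q ( )]] }] [B [Q ( )]]]]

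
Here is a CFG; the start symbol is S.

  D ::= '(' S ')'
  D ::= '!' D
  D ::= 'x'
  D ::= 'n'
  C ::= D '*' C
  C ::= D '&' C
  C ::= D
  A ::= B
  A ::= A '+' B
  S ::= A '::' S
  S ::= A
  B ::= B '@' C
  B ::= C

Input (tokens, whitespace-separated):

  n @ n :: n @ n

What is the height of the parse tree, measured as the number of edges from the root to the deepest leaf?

[S [A [B [B [C [D n]]] @ [C [D n]]]] :: [S [A [B [B [C [D n]]] @ [C [D n]]]]]]

7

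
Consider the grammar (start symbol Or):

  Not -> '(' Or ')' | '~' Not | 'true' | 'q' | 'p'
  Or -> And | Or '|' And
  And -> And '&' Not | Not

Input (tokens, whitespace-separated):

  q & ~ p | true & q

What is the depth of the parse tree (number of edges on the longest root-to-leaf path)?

[Or [Or [And [And [Not q]] & [Not ~ [Not p]]]] | [And [And [Not true]] & [Not q]]]

5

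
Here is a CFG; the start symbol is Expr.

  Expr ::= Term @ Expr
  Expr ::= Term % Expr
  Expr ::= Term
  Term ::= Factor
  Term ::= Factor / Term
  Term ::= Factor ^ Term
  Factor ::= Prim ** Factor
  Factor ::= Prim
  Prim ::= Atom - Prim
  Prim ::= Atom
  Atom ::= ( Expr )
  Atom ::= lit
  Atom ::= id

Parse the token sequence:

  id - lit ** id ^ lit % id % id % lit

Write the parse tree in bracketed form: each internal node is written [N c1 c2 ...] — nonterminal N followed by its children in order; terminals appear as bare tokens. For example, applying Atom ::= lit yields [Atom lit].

[Expr [Term [Factor [Prim [Atom id] - [Prim [Atom lit]]] ** [Factor [Prim [Atom id]]]] ^ [Term [Factor [Prim [Atom lit]]]]] % [Expr [Term [Factor [Prim [Atom id]]]] % [Expr [Term [Factor [Prim [Atom id]]]] % [Expr [Term [Factor [Prim [Atom lit]]]]]]]]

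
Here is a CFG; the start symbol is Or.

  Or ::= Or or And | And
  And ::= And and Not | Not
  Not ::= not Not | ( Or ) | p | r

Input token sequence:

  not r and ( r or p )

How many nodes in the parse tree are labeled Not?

5

[Or [And [And [Not not [Not r]]] and [Not ( [Or [Or [And [Not r]]] or [And [Not p]]] )]]]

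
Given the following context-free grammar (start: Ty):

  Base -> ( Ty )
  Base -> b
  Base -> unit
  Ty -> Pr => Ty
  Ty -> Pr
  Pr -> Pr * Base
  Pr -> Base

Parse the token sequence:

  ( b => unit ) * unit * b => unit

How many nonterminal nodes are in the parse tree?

[Ty [Pr [Pr [Pr [Base ( [Ty [Pr [Base b]] => [Ty [Pr [Base unit]]]] )]] * [Base unit]] * [Base b]] => [Ty [Pr [Base unit]]]]

16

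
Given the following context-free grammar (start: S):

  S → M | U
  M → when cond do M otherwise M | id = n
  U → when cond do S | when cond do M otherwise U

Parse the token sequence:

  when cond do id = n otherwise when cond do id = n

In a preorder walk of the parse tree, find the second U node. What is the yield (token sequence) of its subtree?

[S [U when cond do [M id = n] otherwise [U when cond do [S [M id = n]]]]]

when cond do id = n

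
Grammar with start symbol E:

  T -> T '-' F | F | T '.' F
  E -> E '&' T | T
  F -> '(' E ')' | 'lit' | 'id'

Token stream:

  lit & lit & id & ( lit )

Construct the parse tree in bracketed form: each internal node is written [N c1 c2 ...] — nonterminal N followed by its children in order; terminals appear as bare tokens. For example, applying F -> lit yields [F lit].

E
E & T
E & T & T
E & T & T & T
T & T & T & T
F & T & T & T
lit & T & T & T
lit & F & T & T
lit & lit & T & T
lit & lit & F & T
lit & lit & id & T
lit & lit & id & F
lit & lit & id & ( E )
lit & lit & id & ( T )
lit & lit & id & ( F )
lit & lit & id & ( lit )

[E [E [E [E [T [F lit]]] & [T [F lit]]] & [T [F id]]] & [T [F ( [E [T [F lit]]] )]]]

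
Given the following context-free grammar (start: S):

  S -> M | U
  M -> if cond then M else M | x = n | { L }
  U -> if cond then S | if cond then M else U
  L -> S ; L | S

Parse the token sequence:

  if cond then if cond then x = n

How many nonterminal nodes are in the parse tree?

[S [U if cond then [S [U if cond then [S [M x = n]]]]]]

6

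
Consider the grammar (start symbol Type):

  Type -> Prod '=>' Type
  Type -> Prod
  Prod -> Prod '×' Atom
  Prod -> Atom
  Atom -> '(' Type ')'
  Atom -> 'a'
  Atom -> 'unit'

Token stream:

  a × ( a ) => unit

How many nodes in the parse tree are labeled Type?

3

[Type [Prod [Prod [Atom a]] × [Atom ( [Type [Prod [Atom a]]] )]] => [Type [Prod [Atom unit]]]]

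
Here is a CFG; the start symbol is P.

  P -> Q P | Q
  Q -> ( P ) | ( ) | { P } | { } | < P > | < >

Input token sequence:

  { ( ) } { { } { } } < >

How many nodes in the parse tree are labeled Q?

[P [Q { [P [Q ( )]] }] [P [Q { [P [Q { }] [P [Q { }]]] }] [P [Q < >]]]]

6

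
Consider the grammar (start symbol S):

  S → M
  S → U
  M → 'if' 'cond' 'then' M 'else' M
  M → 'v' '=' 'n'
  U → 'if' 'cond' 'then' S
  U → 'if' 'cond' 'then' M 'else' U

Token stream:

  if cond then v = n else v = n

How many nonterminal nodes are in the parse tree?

[S [M if cond then [M v = n] else [M v = n]]]

4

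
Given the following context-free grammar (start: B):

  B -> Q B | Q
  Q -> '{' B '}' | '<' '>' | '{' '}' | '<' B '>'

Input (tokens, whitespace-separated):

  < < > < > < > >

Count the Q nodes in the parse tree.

[B [Q < [B [Q < >] [B [Q < >] [B [Q < >]]]] >]]

4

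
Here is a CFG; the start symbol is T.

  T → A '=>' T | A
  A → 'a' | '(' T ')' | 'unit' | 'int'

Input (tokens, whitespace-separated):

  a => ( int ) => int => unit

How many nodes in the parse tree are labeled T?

[T [A a] => [T [A ( [T [A int]] )] => [T [A int] => [T [A unit]]]]]

5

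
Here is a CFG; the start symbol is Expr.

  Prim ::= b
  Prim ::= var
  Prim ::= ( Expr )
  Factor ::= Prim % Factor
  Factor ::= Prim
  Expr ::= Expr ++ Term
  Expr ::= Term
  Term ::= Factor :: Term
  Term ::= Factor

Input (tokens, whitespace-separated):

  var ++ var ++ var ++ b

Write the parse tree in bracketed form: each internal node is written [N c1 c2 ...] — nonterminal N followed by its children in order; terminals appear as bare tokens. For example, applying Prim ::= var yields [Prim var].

Expr
Expr ++ Term
Expr ++ Term ++ Term
Expr ++ Term ++ Term ++ Term
Term ++ Term ++ Term ++ Term
Factor ++ Term ++ Term ++ Term
Prim ++ Term ++ Term ++ Term
var ++ Term ++ Term ++ Term
var ++ Factor ++ Term ++ Term
var ++ Prim ++ Term ++ Term
var ++ var ++ Term ++ Term
var ++ var ++ Factor ++ Term
var ++ var ++ Prim ++ Term
var ++ var ++ var ++ Term
var ++ var ++ var ++ Factor
var ++ var ++ var ++ Prim
var ++ var ++ var ++ b

[Expr [Expr [Expr [Expr [Term [Factor [Prim var]]]] ++ [Term [Factor [Prim var]]]] ++ [Term [Factor [Prim var]]]] ++ [Term [Factor [Prim b]]]]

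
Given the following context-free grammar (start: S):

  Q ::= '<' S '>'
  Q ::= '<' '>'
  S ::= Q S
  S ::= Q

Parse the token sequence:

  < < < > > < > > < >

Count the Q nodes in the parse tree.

5

[S [Q < [S [Q < [S [Q < >]] >] [S [Q < >]]] >] [S [Q < >]]]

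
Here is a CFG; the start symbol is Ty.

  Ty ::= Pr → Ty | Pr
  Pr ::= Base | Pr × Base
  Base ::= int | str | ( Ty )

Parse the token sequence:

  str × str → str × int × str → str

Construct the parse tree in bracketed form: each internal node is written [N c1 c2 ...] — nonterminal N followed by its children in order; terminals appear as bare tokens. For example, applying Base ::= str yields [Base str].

[Ty [Pr [Pr [Base str]] × [Base str]] → [Ty [Pr [Pr [Pr [Base str]] × [Base int]] × [Base str]] → [Ty [Pr [Base str]]]]]

Ty
Pr → Ty
Pr × Base → Ty
Base × Base → Ty
str × Base → Ty
str × str → Ty
str × str → Pr → Ty
str × str → Pr × Base → Ty
str × str → Pr × Base × Base → Ty
str × str → Base × Base × Base → Ty
str × str → str × Base × Base → Ty
str × str → str × int × Base → Ty
str × str → str × int × str → Ty
str × str → str × int × str → Pr
str × str → str × int × str → Base
str × str → str × int × str → str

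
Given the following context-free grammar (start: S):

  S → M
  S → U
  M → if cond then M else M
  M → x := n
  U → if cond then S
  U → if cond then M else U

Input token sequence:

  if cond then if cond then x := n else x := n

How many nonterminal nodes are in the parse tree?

[S [U if cond then [S [M if cond then [M x := n] else [M x := n]]]]]

6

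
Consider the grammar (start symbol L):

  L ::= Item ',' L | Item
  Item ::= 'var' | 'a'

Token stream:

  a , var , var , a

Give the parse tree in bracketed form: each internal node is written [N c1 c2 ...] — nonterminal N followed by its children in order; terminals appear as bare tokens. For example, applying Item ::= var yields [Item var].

L
Item , L
a , L
a , Item , L
a , var , L
a , var , Item , L
a , var , var , L
a , var , var , Item
a , var , var , a

[L [Item a] , [L [Item var] , [L [Item var] , [L [Item a]]]]]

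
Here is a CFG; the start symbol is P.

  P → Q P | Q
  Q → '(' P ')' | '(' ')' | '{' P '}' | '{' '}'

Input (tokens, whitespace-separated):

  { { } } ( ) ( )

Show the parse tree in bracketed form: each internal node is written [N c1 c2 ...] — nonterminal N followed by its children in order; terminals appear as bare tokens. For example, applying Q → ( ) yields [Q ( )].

[P [Q { [P [Q { }]] }] [P [Q ( )] [P [Q ( )]]]]

P
Q P
{ P } P
{ Q } P
{ { } } P
{ { } } Q P
{ { } } ( ) P
{ { } } ( ) Q
{ { } } ( ) ( )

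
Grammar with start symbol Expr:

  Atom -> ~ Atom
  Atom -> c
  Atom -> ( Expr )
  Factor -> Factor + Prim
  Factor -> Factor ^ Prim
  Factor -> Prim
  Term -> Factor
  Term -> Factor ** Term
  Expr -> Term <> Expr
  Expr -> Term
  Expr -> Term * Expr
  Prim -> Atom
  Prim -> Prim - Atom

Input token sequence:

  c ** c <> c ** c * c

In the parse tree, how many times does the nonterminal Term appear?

5

[Expr [Term [Factor [Prim [Atom c]]] ** [Term [Factor [Prim [Atom c]]]]] <> [Expr [Term [Factor [Prim [Atom c]]] ** [Term [Factor [Prim [Atom c]]]]] * [Expr [Term [Factor [Prim [Atom c]]]]]]]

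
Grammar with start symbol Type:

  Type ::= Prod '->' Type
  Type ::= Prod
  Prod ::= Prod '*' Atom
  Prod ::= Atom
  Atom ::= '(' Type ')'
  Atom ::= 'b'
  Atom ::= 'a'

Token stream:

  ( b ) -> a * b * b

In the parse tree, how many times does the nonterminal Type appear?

3

[Type [Prod [Atom ( [Type [Prod [Atom b]]] )]] -> [Type [Prod [Prod [Prod [Atom a]] * [Atom b]] * [Atom b]]]]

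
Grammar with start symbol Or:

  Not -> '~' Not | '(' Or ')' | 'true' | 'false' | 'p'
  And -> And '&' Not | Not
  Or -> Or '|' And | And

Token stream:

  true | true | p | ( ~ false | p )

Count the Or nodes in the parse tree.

6

[Or [Or [Or [Or [And [Not true]]] | [And [Not true]]] | [And [Not p]]] | [And [Not ( [Or [Or [And [Not ~ [Not false]]]] | [And [Not p]]] )]]]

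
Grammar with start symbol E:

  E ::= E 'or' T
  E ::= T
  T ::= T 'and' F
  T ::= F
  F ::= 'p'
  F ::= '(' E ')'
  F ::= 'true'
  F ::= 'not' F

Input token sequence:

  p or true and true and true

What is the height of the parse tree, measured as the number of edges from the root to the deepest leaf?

[E [E [T [F p]]] or [T [T [T [F true]] and [F true]] and [F true]]]

5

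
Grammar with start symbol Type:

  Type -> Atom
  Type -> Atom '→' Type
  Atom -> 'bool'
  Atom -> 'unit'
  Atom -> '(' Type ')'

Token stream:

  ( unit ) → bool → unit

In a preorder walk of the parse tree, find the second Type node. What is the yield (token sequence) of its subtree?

unit

[Type [Atom ( [Type [Atom unit]] )] → [Type [Atom bool] → [Type [Atom unit]]]]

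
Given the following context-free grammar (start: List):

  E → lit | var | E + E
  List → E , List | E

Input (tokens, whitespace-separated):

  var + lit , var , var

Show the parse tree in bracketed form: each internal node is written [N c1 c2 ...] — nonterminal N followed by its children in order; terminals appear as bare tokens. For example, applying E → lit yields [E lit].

[List [E [E var] + [E lit]] , [List [E var] , [List [E var]]]]

List
E , List
E + E , List
var + E , List
var + lit , List
var + lit , E , List
var + lit , var , List
var + lit , var , E
var + lit , var , var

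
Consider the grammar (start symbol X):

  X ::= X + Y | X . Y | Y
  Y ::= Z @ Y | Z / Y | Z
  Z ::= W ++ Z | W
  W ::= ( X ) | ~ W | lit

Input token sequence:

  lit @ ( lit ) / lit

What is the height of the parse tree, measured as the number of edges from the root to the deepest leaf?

9

[X [Y [Z [W lit]] @ [Y [Z [W ( [X [Y [Z [W lit]]]] )]] / [Y [Z [W lit]]]]]]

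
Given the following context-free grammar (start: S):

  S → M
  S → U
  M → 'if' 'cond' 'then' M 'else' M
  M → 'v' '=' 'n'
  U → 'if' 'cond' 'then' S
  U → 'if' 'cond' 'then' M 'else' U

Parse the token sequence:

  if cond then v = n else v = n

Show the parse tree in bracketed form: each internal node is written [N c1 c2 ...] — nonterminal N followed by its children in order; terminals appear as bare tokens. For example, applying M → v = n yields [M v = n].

S
M
if cond then M else M
if cond then v = n else M
if cond then v = n else v = n

[S [M if cond then [M v = n] else [M v = n]]]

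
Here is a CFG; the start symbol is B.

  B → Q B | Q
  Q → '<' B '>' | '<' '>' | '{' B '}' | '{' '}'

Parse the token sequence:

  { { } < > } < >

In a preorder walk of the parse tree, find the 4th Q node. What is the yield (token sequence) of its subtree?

[B [Q { [B [Q { }] [B [Q < >]]] }] [B [Q < >]]]

< >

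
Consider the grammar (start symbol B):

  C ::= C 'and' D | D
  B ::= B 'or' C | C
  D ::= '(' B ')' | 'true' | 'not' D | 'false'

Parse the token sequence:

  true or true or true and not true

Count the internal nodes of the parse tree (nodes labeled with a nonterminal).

12

[B [B [B [C [D true]]] or [C [D true]]] or [C [C [D true]] and [D not [D true]]]]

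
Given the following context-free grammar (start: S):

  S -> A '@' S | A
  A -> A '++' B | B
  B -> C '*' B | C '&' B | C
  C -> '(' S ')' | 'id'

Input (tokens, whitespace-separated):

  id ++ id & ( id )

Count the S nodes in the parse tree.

[S [A [A [B [C id]]] ++ [B [C id] & [B [C ( [S [A [B [C id]]]] )]]]]]

2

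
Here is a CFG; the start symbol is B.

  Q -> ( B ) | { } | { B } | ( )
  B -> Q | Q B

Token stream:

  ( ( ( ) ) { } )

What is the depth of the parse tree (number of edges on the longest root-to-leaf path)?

6

[B [Q ( [B [Q ( [B [Q ( )]] )] [B [Q { }]]] )]]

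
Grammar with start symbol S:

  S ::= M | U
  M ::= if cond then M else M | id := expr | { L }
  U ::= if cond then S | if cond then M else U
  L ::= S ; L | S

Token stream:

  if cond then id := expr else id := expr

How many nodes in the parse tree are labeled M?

3

[S [M if cond then [M id := expr] else [M id := expr]]]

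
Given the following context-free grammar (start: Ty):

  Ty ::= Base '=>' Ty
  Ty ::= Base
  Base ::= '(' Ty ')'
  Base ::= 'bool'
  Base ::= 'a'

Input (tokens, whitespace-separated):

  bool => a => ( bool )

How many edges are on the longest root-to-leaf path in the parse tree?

[Ty [Base bool] => [Ty [Base a] => [Ty [Base ( [Ty [Base bool]] )]]]]

6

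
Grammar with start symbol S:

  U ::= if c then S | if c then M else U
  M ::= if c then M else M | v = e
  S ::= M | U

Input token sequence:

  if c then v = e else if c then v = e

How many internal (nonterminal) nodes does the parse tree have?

6

[S [U if c then [M v = e] else [U if c then [S [M v = e]]]]]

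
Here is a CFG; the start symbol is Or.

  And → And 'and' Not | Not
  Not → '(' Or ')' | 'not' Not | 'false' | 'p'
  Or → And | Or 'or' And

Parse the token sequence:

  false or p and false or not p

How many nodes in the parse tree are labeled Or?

[Or [Or [Or [And [Not false]]] or [And [And [Not p]] and [Not false]]] or [And [Not not [Not p]]]]

3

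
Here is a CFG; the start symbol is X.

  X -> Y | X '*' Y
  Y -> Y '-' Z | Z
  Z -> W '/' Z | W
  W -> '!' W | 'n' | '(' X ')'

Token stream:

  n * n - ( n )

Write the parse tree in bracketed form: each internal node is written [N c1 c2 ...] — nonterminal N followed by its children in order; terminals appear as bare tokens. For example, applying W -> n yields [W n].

[X [X [Y [Z [W n]]]] * [Y [Y [Z [W n]]] - [Z [W ( [X [Y [Z [W n]]]] )]]]]

X
X * Y
Y * Y
Z * Y
W * Y
n * Y
n * Y - Z
n * Z - Z
n * W - Z
n * n - Z
n * n - W
n * n - ( X )
n * n - ( Y )
n * n - ( Z )
n * n - ( W )
n * n - ( n )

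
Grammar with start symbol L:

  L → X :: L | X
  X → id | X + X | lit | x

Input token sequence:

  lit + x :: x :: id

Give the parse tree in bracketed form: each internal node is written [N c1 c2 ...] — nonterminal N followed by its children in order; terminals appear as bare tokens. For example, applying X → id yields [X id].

[L [X [X lit] + [X x]] :: [L [X x] :: [L [X id]]]]

L
X :: L
X + X :: L
lit + X :: L
lit + x :: L
lit + x :: X :: L
lit + x :: x :: L
lit + x :: x :: X
lit + x :: x :: id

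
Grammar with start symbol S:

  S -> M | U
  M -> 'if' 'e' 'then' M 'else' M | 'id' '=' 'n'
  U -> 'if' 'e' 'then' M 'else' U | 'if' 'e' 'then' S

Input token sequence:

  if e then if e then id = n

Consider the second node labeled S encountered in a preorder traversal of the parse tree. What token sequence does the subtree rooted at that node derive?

if e then id = n

[S [U if e then [S [U if e then [S [M id = n]]]]]]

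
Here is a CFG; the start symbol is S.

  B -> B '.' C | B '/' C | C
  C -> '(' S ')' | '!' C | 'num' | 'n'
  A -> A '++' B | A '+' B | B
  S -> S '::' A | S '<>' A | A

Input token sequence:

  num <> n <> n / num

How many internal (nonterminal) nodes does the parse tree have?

14

[S [S [S [A [B [C num]]]] <> [A [B [C n]]]] <> [A [B [B [C n]] / [C num]]]]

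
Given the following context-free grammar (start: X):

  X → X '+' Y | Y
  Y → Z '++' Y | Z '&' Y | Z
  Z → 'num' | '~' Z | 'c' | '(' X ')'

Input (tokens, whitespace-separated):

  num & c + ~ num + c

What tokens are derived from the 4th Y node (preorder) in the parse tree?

[X [X [X [Y [Z num] & [Y [Z c]]]] + [Y [Z ~ [Z num]]]] + [Y [Z c]]]

c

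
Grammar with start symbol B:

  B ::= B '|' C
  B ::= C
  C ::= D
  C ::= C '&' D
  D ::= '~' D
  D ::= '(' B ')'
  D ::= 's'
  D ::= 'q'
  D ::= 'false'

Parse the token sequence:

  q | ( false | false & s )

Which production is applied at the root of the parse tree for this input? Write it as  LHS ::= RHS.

B ::= B '|' C

[B [B [C [D q]]] | [C [D ( [B [B [C [D false]]] | [C [C [D false]] & [D s]]] )]]]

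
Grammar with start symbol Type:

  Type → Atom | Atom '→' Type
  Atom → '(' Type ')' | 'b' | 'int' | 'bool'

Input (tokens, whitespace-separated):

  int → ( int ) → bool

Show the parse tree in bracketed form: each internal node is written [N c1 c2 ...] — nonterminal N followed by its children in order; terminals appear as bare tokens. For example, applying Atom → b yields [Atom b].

[Type [Atom int] → [Type [Atom ( [Type [Atom int]] )] → [Type [Atom bool]]]]

Type
Atom → Type
int → Type
int → Atom → Type
int → ( Type ) → Type
int → ( Atom ) → Type
int → ( int ) → Type
int → ( int ) → Atom
int → ( int ) → bool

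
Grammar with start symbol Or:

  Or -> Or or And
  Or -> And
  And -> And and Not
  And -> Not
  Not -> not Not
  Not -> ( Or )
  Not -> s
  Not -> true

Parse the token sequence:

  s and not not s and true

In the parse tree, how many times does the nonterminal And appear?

3

[Or [And [And [And [Not s]] and [Not not [Not not [Not s]]]] and [Not true]]]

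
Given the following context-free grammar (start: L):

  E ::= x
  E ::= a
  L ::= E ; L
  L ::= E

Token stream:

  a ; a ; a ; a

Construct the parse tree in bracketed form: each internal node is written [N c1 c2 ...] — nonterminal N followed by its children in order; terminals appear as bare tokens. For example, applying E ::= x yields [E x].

L
E ; L
a ; L
a ; E ; L
a ; a ; L
a ; a ; E ; L
a ; a ; a ; L
a ; a ; a ; E
a ; a ; a ; a

[L [E a] ; [L [E a] ; [L [E a] ; [L [E a]]]]]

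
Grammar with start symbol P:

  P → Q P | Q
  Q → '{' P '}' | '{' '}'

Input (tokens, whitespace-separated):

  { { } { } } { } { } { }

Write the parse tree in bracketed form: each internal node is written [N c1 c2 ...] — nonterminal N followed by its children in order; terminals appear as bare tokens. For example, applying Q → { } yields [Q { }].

P
Q P
{ P } P
{ Q P } P
{ { } P } P
{ { } Q } P
{ { } { } } P
{ { } { } } Q P
{ { } { } } { } P
{ { } { } } { } Q P
{ { } { } } { } { } P
{ { } { } } { } { } Q
{ { } { } } { } { } { }

[P [Q { [P [Q { }] [P [Q { }]]] }] [P [Q { }] [P [Q { }] [P [Q { }]]]]]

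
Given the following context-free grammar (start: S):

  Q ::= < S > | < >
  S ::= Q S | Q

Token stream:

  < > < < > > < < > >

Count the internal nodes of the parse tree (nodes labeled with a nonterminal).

[S [Q < >] [S [Q < [S [Q < >]] >] [S [Q < [S [Q < >]] >]]]]

10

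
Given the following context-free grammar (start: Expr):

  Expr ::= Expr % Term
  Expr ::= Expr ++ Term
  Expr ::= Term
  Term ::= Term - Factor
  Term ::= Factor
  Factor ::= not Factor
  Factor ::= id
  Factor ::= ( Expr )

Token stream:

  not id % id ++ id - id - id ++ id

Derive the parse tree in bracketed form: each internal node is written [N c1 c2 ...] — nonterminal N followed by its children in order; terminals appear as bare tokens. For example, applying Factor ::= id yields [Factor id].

[Expr [Expr [Expr [Expr [Term [Factor not [Factor id]]]] % [Term [Factor id]]] ++ [Term [Term [Term [Factor id]] - [Factor id]] - [Factor id]]] ++ [Term [Factor id]]]

Expr
Expr ++ Term
Expr ++ Term ++ Term
Expr % Term ++ Term ++ Term
Term % Term ++ Term ++ Term
Factor % Term ++ Term ++ Term
not Factor % Term ++ Term ++ Term
not id % Term ++ Term ++ Term
not id % Factor ++ Term ++ Term
not id % id ++ Term ++ Term
not id % id ++ Term - Factor ++ Term
not id % id ++ Term - Factor - Factor ++ Term
not id % id ++ Factor - Factor - Factor ++ Term
not id % id ++ id - Factor - Factor ++ Term
not id % id ++ id - id - Factor ++ Term
not id % id ++ id - id - id ++ Term
not id % id ++ id - id - id ++ Factor
not id % id ++ id - id - id ++ id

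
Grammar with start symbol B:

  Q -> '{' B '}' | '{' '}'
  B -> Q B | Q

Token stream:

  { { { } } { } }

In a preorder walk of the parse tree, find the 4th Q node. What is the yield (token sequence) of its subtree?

{ }

[B [Q { [B [Q { [B [Q { }]] }] [B [Q { }]]] }]]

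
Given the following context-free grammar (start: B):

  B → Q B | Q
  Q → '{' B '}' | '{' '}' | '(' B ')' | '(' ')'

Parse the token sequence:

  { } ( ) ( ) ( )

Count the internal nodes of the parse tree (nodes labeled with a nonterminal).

[B [Q { }] [B [Q ( )] [B [Q ( )] [B [Q ( )]]]]]

8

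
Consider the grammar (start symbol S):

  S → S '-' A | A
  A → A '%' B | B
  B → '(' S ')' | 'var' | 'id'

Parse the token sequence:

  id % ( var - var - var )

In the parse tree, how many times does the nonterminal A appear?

[S [A [A [B id]] % [B ( [S [S [S [A [B var]]] - [A [B var]]] - [A [B var]]] )]]]

5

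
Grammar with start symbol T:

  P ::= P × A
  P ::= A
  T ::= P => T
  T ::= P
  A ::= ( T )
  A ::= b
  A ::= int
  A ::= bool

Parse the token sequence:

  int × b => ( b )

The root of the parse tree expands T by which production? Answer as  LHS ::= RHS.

T ::= P => T

[T [P [P [A int]] × [A b]] => [T [P [A ( [T [P [A b]]] )]]]]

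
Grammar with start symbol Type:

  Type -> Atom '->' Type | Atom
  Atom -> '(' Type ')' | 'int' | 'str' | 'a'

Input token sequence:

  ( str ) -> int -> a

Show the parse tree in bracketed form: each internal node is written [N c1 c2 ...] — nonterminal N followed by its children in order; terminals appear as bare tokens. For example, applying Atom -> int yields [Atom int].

Type
Atom -> Type
( Type ) -> Type
( Atom ) -> Type
( str ) -> Type
( str ) -> Atom -> Type
( str ) -> int -> Type
( str ) -> int -> Atom
( str ) -> int -> a

[Type [Atom ( [Type [Atom str]] )] -> [Type [Atom int] -> [Type [Atom a]]]]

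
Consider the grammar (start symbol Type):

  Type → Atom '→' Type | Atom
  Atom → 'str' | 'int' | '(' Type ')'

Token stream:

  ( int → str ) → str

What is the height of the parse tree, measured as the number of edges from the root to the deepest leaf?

5

[Type [Atom ( [Type [Atom int] → [Type [Atom str]]] )] → [Type [Atom str]]]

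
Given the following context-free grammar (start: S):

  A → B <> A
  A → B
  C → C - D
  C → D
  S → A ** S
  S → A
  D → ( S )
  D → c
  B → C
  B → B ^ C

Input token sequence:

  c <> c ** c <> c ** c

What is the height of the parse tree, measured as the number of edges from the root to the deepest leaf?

7

[S [A [B [C [D c]]] <> [A [B [C [D c]]]]] ** [S [A [B [C [D c]]] <> [A [B [C [D c]]]]] ** [S [A [B [C [D c]]]]]]]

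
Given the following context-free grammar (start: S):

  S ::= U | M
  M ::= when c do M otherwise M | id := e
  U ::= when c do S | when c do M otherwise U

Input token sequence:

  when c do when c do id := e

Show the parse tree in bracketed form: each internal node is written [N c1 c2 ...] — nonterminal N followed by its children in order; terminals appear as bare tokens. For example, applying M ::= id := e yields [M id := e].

[S [U when c do [S [U when c do [S [M id := e]]]]]]

S
U
when c do S
when c do U
when c do when c do S
when c do when c do M
when c do when c do id := e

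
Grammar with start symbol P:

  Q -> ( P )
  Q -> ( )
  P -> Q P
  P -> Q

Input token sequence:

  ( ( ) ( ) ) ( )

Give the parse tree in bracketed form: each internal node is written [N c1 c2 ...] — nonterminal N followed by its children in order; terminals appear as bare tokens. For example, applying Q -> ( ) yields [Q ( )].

P
Q P
( P ) P
( Q P ) P
( ( ) P ) P
( ( ) Q ) P
( ( ) ( ) ) P
( ( ) ( ) ) Q
( ( ) ( ) ) ( )

[P [Q ( [P [Q ( )] [P [Q ( )]]] )] [P [Q ( )]]]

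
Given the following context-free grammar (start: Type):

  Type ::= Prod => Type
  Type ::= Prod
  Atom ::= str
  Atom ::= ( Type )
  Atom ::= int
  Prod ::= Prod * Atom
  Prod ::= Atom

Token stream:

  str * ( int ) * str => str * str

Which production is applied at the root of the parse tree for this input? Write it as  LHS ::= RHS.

[Type [Prod [Prod [Prod [Atom str]] * [Atom ( [Type [Prod [Atom int]]] )]] * [Atom str]] => [Type [Prod [Prod [Atom str]] * [Atom str]]]]

Type ::= Prod => Type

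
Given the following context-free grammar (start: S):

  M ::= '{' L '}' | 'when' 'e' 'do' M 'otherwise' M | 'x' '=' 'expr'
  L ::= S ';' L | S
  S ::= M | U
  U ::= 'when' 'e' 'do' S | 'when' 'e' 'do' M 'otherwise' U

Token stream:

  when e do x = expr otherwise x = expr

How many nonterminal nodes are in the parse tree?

4

[S [M when e do [M x = expr] otherwise [M x = expr]]]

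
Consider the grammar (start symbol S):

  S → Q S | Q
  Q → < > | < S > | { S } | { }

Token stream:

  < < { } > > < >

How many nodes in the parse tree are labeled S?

[S [Q < [S [Q < [S [Q { }]] >]] >] [S [Q < >]]]

4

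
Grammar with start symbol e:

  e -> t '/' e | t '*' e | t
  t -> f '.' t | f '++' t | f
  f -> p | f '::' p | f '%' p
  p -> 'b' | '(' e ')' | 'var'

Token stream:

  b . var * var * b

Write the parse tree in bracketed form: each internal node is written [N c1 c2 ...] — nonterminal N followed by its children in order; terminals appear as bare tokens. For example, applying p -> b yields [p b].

e
t * e
f . t * e
p . t * e
b . t * e
b . f * e
b . p * e
b . var * e
b . var * t * e
b . var * f * e
b . var * p * e
b . var * var * e
b . var * var * t
b . var * var * f
b . var * var * p
b . var * var * b

[e [t [f [p b]] . [t [f [p var]]]] * [e [t [f [p var]]] * [e [t [f [p b]]]]]]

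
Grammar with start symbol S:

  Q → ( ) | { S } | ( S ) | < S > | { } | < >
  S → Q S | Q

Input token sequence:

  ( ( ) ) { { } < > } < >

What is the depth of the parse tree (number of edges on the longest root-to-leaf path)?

6

[S [Q ( [S [Q ( )]] )] [S [Q { [S [Q { }] [S [Q < >]]] }] [S [Q < >]]]]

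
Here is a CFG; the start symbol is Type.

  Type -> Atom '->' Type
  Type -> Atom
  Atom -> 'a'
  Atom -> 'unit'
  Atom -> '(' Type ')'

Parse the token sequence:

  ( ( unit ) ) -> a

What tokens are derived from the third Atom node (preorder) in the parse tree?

unit

[Type [Atom ( [Type [Atom ( [Type [Atom unit]] )]] )] -> [Type [Atom a]]]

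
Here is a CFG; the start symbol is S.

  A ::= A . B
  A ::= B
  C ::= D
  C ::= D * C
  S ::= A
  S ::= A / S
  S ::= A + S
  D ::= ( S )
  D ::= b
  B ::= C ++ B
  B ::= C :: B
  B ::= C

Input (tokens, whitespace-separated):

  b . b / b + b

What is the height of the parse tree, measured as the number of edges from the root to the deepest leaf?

7

[S [A [A [B [C [D b]]]] . [B [C [D b]]]] / [S [A [B [C [D b]]]] + [S [A [B [C [D b]]]]]]]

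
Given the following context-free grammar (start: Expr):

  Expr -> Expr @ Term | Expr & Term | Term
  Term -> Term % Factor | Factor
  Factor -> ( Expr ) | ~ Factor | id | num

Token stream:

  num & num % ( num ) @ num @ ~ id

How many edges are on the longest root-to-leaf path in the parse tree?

[Expr [Expr [Expr [Expr [Term [Factor num]]] & [Term [Term [Factor num]] % [Factor ( [Expr [Term [Factor num]]] )]]] @ [Term [Factor num]]] @ [Term [Factor ~ [Factor id]]]]

8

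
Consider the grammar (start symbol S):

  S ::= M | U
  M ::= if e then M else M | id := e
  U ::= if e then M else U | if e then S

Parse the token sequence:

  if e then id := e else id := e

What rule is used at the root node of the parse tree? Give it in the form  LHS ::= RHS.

S ::= M

[S [M if e then [M id := e] else [M id := e]]]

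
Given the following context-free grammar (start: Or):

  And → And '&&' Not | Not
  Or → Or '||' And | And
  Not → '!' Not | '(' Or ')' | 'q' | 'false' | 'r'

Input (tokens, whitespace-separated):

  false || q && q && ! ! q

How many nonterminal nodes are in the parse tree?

12

[Or [Or [And [Not false]]] || [And [And [And [Not q]] && [Not q]] && [Not ! [Not ! [Not q]]]]]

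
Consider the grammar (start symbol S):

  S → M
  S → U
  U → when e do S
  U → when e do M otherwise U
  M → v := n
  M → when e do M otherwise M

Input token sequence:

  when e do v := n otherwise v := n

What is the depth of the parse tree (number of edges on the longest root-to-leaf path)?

[S [M when e do [M v := n] otherwise [M v := n]]]

3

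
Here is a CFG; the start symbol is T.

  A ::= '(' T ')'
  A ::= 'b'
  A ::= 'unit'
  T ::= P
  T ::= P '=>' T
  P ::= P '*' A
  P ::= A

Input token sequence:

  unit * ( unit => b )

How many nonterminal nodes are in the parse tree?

[T [P [P [A unit]] * [A ( [T [P [A unit]] => [T [P [A b]]]] )]]]

11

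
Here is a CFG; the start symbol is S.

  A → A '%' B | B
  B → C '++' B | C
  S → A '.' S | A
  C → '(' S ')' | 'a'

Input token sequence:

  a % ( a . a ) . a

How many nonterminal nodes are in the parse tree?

19

[S [A [A [B [C a]]] % [B [C ( [S [A [B [C a]]] . [S [A [B [C a]]]]] )]]] . [S [A [B [C a]]]]]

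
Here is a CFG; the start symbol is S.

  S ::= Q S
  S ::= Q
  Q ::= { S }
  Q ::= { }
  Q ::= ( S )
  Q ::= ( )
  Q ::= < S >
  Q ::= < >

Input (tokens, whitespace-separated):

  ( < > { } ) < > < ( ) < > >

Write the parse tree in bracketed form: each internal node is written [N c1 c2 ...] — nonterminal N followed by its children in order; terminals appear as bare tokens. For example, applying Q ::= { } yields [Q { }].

S
Q S
( S ) S
( Q S ) S
( < > S ) S
( < > Q ) S
( < > { } ) S
( < > { } ) Q S
( < > { } ) < > S
( < > { } ) < > Q
( < > { } ) < > < S >
( < > { } ) < > < Q S >
( < > { } ) < > < ( ) S >
( < > { } ) < > < ( ) Q >
( < > { } ) < > < ( ) < > >

[S [Q ( [S [Q < >] [S [Q { }]]] )] [S [Q < >] [S [Q < [S [Q ( )] [S [Q < >]]] >]]]]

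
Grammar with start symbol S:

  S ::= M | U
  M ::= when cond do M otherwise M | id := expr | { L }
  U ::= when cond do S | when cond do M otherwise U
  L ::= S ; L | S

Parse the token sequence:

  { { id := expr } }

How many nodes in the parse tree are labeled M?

3

[S [M { [L [S [M { [L [S [M id := expr]]] }]]] }]]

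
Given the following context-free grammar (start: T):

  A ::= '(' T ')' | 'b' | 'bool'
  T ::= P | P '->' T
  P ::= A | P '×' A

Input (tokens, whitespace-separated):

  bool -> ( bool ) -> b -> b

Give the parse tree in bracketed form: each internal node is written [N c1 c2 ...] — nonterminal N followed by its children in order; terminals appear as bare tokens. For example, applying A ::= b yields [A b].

T
P -> T
A -> T
bool -> T
bool -> P -> T
bool -> A -> T
bool -> ( T ) -> T
bool -> ( P ) -> T
bool -> ( A ) -> T
bool -> ( bool ) -> T
bool -> ( bool ) -> P -> T
bool -> ( bool ) -> A -> T
bool -> ( bool ) -> b -> T
bool -> ( bool ) -> b -> P
bool -> ( bool ) -> b -> A
bool -> ( bool ) -> b -> b

[T [P [A bool]] -> [T [P [A ( [T [P [A bool]]] )]] -> [T [P [A b]] -> [T [P [A b]]]]]]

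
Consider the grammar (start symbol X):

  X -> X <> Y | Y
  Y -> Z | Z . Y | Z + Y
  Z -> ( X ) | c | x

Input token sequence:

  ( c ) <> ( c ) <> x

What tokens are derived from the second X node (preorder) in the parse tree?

[X [X [X [Y [Z ( [X [Y [Z c]]] )]]] <> [Y [Z ( [X [Y [Z c]]] )]]] <> [Y [Z x]]]

( c ) <> ( c )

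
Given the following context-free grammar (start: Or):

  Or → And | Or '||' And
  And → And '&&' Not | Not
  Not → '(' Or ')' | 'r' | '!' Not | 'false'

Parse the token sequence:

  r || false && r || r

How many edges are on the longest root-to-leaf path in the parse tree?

[Or [Or [Or [And [Not r]]] || [And [And [Not false]] && [Not r]]] || [And [Not r]]]

5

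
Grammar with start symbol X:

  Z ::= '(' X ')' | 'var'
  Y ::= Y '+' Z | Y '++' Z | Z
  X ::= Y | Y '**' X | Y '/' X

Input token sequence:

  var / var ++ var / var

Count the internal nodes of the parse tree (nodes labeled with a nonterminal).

[X [Y [Z var]] / [X [Y [Y [Z var]] ++ [Z var]] / [X [Y [Z var]]]]]

11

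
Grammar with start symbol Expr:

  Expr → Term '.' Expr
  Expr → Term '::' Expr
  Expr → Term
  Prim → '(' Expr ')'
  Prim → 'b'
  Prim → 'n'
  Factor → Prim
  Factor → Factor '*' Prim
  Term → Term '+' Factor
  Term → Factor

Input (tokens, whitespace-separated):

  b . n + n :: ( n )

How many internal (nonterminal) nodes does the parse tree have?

19

[Expr [Term [Factor [Prim b]]] . [Expr [Term [Term [Factor [Prim n]]] + [Factor [Prim n]]] :: [Expr [Term [Factor [Prim ( [Expr [Term [Factor [Prim n]]]] )]]]]]]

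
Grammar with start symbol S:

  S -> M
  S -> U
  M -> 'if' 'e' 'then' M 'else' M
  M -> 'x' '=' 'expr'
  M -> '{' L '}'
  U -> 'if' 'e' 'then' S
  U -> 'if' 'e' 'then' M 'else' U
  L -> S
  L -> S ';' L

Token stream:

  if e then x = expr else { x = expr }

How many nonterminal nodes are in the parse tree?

[S [M if e then [M x = expr] else [M { [L [S [M x = expr]]] }]]]

7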